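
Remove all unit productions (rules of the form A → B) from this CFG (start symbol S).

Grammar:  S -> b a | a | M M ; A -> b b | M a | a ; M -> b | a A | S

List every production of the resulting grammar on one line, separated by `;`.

S -> b a | a | M M; A -> b b | M a | a; M -> b a | a | M M | b | a A

Unit pairs: M ⇒* {S}.
For each unit pair (A, B), copy every non-unit production of B to A, then drop all unit productions.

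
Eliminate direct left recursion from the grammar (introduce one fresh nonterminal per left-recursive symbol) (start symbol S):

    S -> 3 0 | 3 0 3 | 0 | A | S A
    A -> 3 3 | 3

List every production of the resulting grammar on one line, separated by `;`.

S is directly left-recursive.
For S: α = {A}, β = {3 0, 3 0 3, 0, A}. Rewrite as S → β S' and S' → α S' | ε.

S -> 3 0 S' | 3 0 3 S' | 0 S' | A S'; A -> 3 3 | 3; S' -> A S' | ε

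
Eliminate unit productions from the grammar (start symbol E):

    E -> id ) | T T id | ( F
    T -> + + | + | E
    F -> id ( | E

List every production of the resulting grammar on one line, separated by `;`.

Unit pairs: F ⇒* {E}; T ⇒* {E}.
For each unit pair (A, B), copy every non-unit production of B to A, then drop all unit productions.

E -> id ) | T T id | ( F; T -> id ) | T T id | ( F | + + | +; F -> id ) | T T id | ( F | id (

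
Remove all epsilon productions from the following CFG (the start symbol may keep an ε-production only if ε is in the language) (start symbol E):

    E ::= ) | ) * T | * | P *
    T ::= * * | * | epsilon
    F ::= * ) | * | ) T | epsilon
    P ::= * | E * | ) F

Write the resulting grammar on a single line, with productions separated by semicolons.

Nullable nonterminals: {F, T}.
ε ∉ L(G), so no ε-production is kept.
Add the nullable-subset variants: E → ) * T gives ) * T | ) *. F → ) T gives ) T | ). P → ) F gives ) F | ).

E ::= ) | ) * T | ) * | * | P *; T ::= * * | *; F ::= * ) | * | ) T | ); P ::= * | E * | ) F | )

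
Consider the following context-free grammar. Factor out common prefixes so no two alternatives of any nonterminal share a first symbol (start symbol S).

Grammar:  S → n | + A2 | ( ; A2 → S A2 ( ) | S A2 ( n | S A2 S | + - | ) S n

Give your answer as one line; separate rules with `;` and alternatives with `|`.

S → n | + A2 | (; A2 → + - | ) S n | S A2 A2'; A2' → S | ( A2''; A2'' → ) | n

A2 has alternatives sharing prefix 'S A2': factor to A2 → S A2 A2' with A2' → ( ) | ( n | S.
A2' has alternatives sharing prefix '(': factor to A2' → ( A2'' with A2'' → ) | n.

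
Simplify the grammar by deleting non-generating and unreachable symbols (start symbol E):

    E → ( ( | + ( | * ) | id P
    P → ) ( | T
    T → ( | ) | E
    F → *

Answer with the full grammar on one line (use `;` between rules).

E → ( ( | + ( | * ) | id P; P → ) ( | T; T → ( | ) | E

Generating nonterminals: {E, F, P, T}.
Reachable from E after that: {E, P, T}.
Removed useless symbols: {F} and every production mentioning them.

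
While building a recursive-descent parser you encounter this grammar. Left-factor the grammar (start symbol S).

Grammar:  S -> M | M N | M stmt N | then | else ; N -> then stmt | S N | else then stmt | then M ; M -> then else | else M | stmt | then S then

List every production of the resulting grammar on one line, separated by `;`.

S has alternatives sharing prefix 'M': factor to S → M S' with S' → ε | N | stmt N.
N has alternatives sharing prefix 'then': factor to N → then N' with N' → stmt | M.
M has alternatives sharing prefix 'then': factor to M → then M' with M' → else | S then.

S -> then | else | M S'; N -> S N | else then stmt | then N'; M -> else M | stmt | then M'; S' -> ε | N | stmt N; N' -> stmt | M; M' -> else | S then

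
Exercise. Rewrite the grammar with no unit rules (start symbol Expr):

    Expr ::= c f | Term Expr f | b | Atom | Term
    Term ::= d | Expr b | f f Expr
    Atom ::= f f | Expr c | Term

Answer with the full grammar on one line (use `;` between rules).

Expr ::= d | Expr b | f f Expr | f f | Expr c | c f | Term Expr f | b; Term ::= d | Expr b | f f Expr; Atom ::= d | Expr b | f f Expr | f f | Expr c

Unit pairs: Atom ⇒* {Term}; Expr ⇒* {Atom, Term}.
For every A with A ⇒* B via unit rules, add B's non-unit alternatives to A; then delete every rule of the form X → Y.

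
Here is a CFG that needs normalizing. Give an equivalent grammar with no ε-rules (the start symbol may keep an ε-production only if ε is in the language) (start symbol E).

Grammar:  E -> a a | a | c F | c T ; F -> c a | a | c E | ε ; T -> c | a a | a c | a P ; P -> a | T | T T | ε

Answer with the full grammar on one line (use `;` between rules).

Nullable nonterminals: {F, P}.
ε ∉ L(G), so no ε-production is kept.
Expand every rule over subsets of its nullable positions: E → c F gives c F | c. T → a P gives a P | a.

E -> a a | a | c F | c | c T; F -> c a | a | c E; T -> c | a a | a c | a P | a; P -> a | T | T T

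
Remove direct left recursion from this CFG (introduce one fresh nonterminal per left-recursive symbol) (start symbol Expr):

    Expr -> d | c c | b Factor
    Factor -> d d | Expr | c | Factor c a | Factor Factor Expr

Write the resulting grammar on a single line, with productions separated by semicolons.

Expr -> d | c c | b Factor; Factor -> d d Factor1 | Expr Factor1 | c Factor1; Factor1 -> c a Factor1 | Factor Expr Factor1 | eps

Factor is directly left-recursive.
For Factor: α = {c a, Factor Expr}, β = {d d, Expr, c}. Rewrite as Factor → β Factor1 and Factor1 → α Factor1 | ε.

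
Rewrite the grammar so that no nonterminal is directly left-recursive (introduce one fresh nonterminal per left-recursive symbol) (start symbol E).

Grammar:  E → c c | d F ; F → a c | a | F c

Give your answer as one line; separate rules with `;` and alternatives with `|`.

E → c c | d F; F → a c F' | a F'; F' → c F' | ε

Left recursion appears on F.
For F: α = {c}, β = {a c, a}. Rewrite as F → β F' and F' → α F' | ε.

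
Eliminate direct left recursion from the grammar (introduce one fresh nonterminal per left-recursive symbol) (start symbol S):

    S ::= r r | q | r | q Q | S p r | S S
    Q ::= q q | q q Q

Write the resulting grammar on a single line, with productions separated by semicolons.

S is directly left-recursive.
For S: α = {p r, S}, β = {r r, q, r, q Q}. Rewrite as S → β S' and S' → α S' | ε.

S ::= r r S' | q S' | r S' | q Q S'; Q ::= q q | q q Q; S' ::= p r S' | S S' | ε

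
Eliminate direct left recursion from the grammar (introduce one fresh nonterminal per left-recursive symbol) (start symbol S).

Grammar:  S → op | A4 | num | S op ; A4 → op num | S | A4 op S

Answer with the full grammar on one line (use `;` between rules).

S → op S' | A4 S' | num S'; A4 → op num A4' | S A4'; S' → op S' | ε; A4' → op S A4' | ε

Directly left-recursive nonterminals: S, A4.
For S: α = {op}, β = {op, A4, num}. Rewrite as S → β S' and S' → α S' | ε.
For A4: α = {op S}, β = {op num, S}. Rewrite as A4 → β A4' and A4' → α A4' | ε.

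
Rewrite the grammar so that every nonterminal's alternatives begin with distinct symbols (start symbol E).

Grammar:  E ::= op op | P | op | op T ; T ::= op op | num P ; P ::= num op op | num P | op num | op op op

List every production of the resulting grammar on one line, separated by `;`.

E ::= P | op E'; T ::= op op | num P; P ::= num P' | op P''; E' ::= op | eps | T; P' ::= op op | P; P'' ::= num | op op

E has alternatives sharing prefix 'op': factor to E → op E' with E' → op | ε | T.
P has alternatives sharing prefix 'num': factor to P → num P' with P' → op op | P.
P has alternatives sharing prefix 'op': factor to P → op P'' with P'' → num | op op.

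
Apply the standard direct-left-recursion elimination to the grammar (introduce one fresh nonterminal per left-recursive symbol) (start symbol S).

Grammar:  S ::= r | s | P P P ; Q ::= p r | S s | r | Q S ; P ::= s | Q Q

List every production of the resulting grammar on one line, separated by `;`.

Left recursion appears on Q.
For Q: α = {S}, β = {p r, S s, r}. Rewrite as Q → β Q' and Q' → α Q' | ε.

S ::= r | s | P P P; Q ::= p r Q' | S s Q' | r Q'; P ::= s | Q Q; Q' ::= S Q' | ε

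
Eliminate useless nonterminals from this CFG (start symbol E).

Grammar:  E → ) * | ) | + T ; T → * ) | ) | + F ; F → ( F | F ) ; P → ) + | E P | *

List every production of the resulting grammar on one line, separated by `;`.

Generating nonterminals: {E, P, T}.
Reachable from E after that: {E, T}.
Removed useless symbols: {F, P} and every production mentioning them.

E → ) * | ) | + T; T → * ) | )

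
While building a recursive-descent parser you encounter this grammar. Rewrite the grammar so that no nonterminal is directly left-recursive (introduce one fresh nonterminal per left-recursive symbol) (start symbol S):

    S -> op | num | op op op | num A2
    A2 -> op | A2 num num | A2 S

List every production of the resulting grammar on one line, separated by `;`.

S -> op | num | op op op | num A2; A2 -> op A2'; A2' -> num num A2' | S A2' | eps

Directly left-recursive nonterminal: A2.
For A2: α = {num num, S}, β = {op}. Rewrite as A2 → β A2' and A2' → α A2' | ε.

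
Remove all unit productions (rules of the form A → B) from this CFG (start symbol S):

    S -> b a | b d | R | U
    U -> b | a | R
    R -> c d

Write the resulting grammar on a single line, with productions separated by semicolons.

Unit pairs: S ⇒* {R, U}; U ⇒* {R}.
Replace each nonterminal's rules with the union of the non-unit rules of every nonterminal it unit-derives.

S -> b | a | b a | b d | c d; U -> b | a | c d; R -> c d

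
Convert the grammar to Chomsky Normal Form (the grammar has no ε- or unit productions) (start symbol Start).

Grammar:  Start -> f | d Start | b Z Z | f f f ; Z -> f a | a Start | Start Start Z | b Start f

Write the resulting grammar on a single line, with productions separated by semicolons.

Introduce a nonterminal for each terminal appearing in a rule of length ≥ 2: X1 → d, X2 → b, X3 → f, X4 → a.
Binarize each right-hand side of length ≥ 3 by chaining fresh nonterminals (Y1, Y2, …): affected rules were Start → X2 Z Z; Start → X3 X3 X3; Z → Start Start Z; Z → X2 Start X3.

Start -> f | X1 Start | X2 Y1 | X3 Y2; Z -> X3 X4 | X4 Start | Start Y3 | X2 Y4; X1 -> d; X2 -> b; X3 -> f; X4 -> a; Y1 -> Z Z; Y2 -> X3 X3; Y3 -> Start Z; Y4 -> Start X3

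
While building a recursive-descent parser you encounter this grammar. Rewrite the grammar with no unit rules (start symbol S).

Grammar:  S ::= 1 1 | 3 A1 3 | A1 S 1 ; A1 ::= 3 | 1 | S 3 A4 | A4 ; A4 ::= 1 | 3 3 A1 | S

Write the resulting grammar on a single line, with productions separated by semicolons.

S ::= 1 1 | 3 A1 3 | A1 S 1; A1 ::= 1 | 3 3 A1 | 3 | S 3 A4 | 1 1 | 3 A1 3 | A1 S 1; A4 ::= 1 | 3 3 A1 | 1 1 | 3 A1 3 | A1 S 1

Unit pairs: A1 ⇒* {A4, S}; A4 ⇒* {S}.
For every A with A ⇒* B via unit rules, add B's non-unit alternatives to A; then delete every rule of the form X → Y.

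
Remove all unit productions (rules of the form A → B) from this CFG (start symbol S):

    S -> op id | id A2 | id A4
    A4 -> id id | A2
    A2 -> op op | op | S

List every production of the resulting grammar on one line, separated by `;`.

S -> op id | id A2 | id A4; A4 -> id id | op op | op | op id | id A2 | id A4; A2 -> op op | op | op id | id A2 | id A4

Unit pairs: A2 ⇒* {S}; A4 ⇒* {A2, S}.
For each unit pair (A, B), copy every non-unit production of B to A, then drop all unit productions.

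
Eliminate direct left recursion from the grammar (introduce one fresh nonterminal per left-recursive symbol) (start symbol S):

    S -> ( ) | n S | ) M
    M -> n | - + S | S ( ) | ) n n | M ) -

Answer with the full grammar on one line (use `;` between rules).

S -> ( ) | n S | ) M; M -> n M' | - + S M' | S ( ) M' | ) n n M'; M' -> ) - M' | ε

M is directly left-recursive.
For M: α = {) -}, β = {n, - + S, S ( ), ) n n}. Rewrite as M → β M' and M' → α M' | ε.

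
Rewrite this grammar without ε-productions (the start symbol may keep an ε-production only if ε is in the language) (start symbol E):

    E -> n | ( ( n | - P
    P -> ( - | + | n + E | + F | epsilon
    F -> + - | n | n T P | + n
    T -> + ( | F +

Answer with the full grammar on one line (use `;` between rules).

Nullable set = {P}.
ε ∉ L(G), so no ε-production is kept.
Add the nullable-subset variants: E → - P gives - P | -. F → n T P gives n T P | n T.

E -> n | ( ( n | - P | -; P -> ( - | + | n + E | + F; F -> + - | n | n T P | n T | + n; T -> + ( | F +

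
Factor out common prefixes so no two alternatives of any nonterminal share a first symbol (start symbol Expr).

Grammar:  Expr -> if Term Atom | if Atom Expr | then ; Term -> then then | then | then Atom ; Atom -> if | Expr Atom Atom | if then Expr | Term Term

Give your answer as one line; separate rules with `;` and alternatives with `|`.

Expr -> then | if Expr1; Term -> then Term1; Atom -> Expr Atom Atom | Term Term | if Atom1; Expr1 -> Term Atom | Atom Expr; Term1 -> then | ε | Atom; Atom1 -> ε | then Expr

Expr has alternatives sharing prefix 'if': factor to Expr → if Expr1 with Expr1 → Term Atom | Atom Expr.
Term has alternatives sharing prefix 'then': factor to Term → then Term1 with Term1 → then | ε | Atom.
Atom has alternatives sharing prefix 'if': factor to Atom → if Atom1 with Atom1 → ε | then Expr.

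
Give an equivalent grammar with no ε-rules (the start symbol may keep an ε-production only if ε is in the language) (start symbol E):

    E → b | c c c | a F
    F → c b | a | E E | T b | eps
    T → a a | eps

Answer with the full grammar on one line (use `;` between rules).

The nullable symbols are {F, T}.
ε ∉ L(G), so no ε-production is kept.
For each production, add variants omitting each subset of nullable occurrences: E → a F gives a F | a. F → T b gives T b | b.

E → b | c c c | a F | a; F → c b | a | E E | T b | b; T → a a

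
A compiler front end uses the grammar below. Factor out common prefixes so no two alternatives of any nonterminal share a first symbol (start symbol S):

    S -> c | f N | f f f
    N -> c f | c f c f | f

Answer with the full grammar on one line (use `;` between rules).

S has alternatives sharing prefix 'f': factor to S → f S' with S' → N | f f.
N has alternatives sharing prefix 'c f': factor to N → c f N' with N' → ε | c f.

S -> c | f S'; N -> f | c f N'; S' -> N | f f; N' -> ε | c f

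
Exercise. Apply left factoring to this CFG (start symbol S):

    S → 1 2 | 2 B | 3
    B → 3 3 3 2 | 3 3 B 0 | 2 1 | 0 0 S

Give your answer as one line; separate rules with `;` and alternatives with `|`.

S → 1 2 | 2 B | 3; B → 2 1 | 0 0 S | 3 3 B'; B' → 3 2 | B 0

B has alternatives sharing prefix '3 3': factor to B → 3 3 B' with B' → 3 2 | B 0.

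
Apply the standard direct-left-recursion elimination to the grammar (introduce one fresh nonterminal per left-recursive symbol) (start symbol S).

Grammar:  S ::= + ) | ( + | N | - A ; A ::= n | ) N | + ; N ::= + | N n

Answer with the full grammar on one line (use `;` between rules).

S ::= + ) | ( + | N | - A; A ::= n | ) N | +; N ::= + N'; N' ::= n N' | ε

Directly left-recursive nonterminal: N.
For N: α = {n}, β = {+}. Rewrite as N → β N' and N' → α N' | ε.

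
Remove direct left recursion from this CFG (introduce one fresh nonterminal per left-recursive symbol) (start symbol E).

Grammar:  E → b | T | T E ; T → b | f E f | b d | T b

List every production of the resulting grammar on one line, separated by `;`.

Directly left-recursive nonterminal: T.
For T: α = {b}, β = {b, f E f, b d}. Rewrite as T → β T' and T' → α T' | ε.

E → b | T | T E; T → b T' | f E f T' | b d T'; T' → b T' | epsilon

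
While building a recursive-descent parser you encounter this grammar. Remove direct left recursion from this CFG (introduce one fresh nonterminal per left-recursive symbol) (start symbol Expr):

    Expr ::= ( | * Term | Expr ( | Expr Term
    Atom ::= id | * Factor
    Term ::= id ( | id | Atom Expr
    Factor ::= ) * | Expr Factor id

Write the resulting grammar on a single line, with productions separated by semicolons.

Expr ::= ( Expr1 | * Term Expr1; Atom ::= id | * Factor; Term ::= id ( | id | Atom Expr; Factor ::= ) * | Expr Factor id; Expr1 ::= ( Expr1 | Term Expr1 | ε

Directly left-recursive nonterminal: Expr.
For Expr: α = {(, Term}, β = {(, * Term}. Rewrite as Expr → β Expr1 and Expr1 → α Expr1 | ε.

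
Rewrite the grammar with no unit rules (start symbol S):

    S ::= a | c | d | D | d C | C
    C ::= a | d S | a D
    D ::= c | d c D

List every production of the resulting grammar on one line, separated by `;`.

S ::= c | d c D | a | d S | a D | d | d C; C ::= a | d S | a D; D ::= c | d c D

Unit pairs: S ⇒* {C, D}.
Replace each nonterminal's rules with the union of the non-unit rules of every nonterminal it unit-derives.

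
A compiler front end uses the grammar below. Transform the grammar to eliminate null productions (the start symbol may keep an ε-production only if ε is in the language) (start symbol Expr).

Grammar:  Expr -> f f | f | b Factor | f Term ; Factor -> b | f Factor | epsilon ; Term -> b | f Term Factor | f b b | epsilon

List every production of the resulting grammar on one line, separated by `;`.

The nullable symbols are {Factor, Term}.
ε ∉ L(G), so no ε-production is kept.
For each production, add variants omitting each subset of nullable occurrences: Expr → b Factor gives b Factor | b. Factor → f Factor gives f Factor | f. Term → f Term Factor gives f Term Factor | f Term | f Factor | f.

Expr -> f f | f | b Factor | b | f Term; Factor -> b | f Factor | f; Term -> b | f Term Factor | f Term | f Factor | f | f b b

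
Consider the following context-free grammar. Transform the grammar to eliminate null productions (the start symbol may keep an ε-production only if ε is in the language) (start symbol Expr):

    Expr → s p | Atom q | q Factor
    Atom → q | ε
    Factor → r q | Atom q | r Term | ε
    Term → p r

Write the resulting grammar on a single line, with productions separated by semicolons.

Expr → s p | Atom q | q | q Factor; Atom → q; Factor → r q | Atom q | q | r Term; Term → p r

The nullable symbols are {Atom, Factor}.
ε ∉ L(G), so no ε-production is kept.
Expand every rule over subsets of its nullable positions: Expr → Atom q gives Atom q | q. Factor → Atom q gives Atom q | q.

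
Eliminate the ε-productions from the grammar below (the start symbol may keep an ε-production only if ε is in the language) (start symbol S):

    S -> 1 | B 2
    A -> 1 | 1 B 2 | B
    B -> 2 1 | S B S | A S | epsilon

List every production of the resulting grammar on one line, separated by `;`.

Nullable set = {A, B}.
ε ∉ L(G), so no ε-production is kept.
Expand every rule over subsets of its nullable positions: S → B 2 gives B 2 | 2. A → 1 B 2 gives 1 B 2 | 1 2. B → S B S gives S B S | S S. B → A S gives A S | S.

S -> 1 | B 2 | 2; A -> 1 | 1 B 2 | 1 2 | B; B -> 2 1 | S B S | S S | A S | S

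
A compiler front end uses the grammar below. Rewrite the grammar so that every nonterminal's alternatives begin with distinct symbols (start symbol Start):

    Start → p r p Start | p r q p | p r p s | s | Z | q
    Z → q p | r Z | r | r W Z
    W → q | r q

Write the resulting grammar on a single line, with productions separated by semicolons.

Start → s | Z | q | p r Start1; Z → q p | r Z1; W → q | r q; Start1 → q p | p Start11; Z1 → Z | ε | W Z; Start11 → Start | s

Start has alternatives sharing prefix 'p r': factor to Start → p r Start1 with Start1 → p Start | q p | p s.
Z has alternatives sharing prefix 'r': factor to Z → r Z1 with Z1 → Z | ε | W Z.
Start1 has alternatives sharing prefix 'p': factor to Start1 → p Start11 with Start11 → Start | s.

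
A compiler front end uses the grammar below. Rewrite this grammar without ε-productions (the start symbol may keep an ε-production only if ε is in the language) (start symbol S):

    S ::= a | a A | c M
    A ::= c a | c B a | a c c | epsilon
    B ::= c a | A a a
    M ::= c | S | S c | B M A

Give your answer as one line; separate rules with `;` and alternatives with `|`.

Nullable nonterminals: {A}.
ε ∉ L(G), so no ε-production is kept.
Expand every rule over subsets of its nullable positions: B → A a a gives A a a | a a. M → B M A gives B M A | B M.

S ::= a | a A | c M; A ::= c a | c B a | a c c; B ::= c a | A a a | a a; M ::= c | S | S c | B M A | B M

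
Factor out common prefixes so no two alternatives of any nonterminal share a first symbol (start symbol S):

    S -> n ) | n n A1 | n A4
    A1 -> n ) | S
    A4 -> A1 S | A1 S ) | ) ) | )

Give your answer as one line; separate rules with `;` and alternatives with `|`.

S has alternatives sharing prefix 'n': factor to S → n S' with S' → ) | n A1 | A4.
A4 has alternatives sharing prefix 'A1 S': factor to A4 → A1 S A4' with A4' → ε | ).
A4 has alternatives sharing prefix ')': factor to A4 → ) A4'' with A4'' → ) | ε.

S -> n S'; A1 -> n ) | S; A4 -> A1 S A4' | ) A4''; S' -> ) | n A1 | A4; A4' -> eps | ); A4'' -> ) | eps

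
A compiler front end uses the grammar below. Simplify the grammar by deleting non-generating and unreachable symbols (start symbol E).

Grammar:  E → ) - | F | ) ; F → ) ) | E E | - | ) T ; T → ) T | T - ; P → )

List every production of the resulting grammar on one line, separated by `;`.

E → ) - | F | ); F → ) ) | E E | -

Generating nonterminals: {E, F, P}.
Reachable from E after that: {E, F}.
Removed useless symbols: {P, T} and every production mentioning them.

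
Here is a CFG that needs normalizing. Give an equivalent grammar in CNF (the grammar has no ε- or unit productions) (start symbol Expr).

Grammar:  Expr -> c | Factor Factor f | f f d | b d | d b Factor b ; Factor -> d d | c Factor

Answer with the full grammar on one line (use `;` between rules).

Introduce a nonterminal for each terminal appearing in a rule of length ≥ 2: X1 → f, X2 → d, X3 → b, X4 → c.
Binarize each right-hand side of length ≥ 3 by chaining fresh nonterminals (Y1, Y2, …): affected rules were Expr → Factor Factor X1; Expr → X1 X1 X2; Expr → X2 X3 Factor X3.

Expr -> c | Factor Y1 | X1 Y2 | X3 X2 | X2 Y3; Factor -> X2 X2 | X4 Factor; X1 -> f; X2 -> d; X3 -> b; X4 -> c; Y1 -> Factor X1; Y2 -> X1 X2; Y3 -> X3 Y4; Y4 -> Factor X3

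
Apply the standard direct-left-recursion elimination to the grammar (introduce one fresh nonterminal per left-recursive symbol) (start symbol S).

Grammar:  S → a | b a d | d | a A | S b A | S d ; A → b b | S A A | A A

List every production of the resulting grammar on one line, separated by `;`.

S → a S' | b a d S' | d S' | a A S'; A → b b A' | S A A A'; S' → b A S' | d S' | epsilon; A' → A A' | epsilon

S, A are directly left-recursive.
For S: α = {b A, d}, β = {a, b a d, d, a A}. Rewrite as S → β S' and S' → α S' | ε.
For A: α = {A}, β = {b b, S A A}. Rewrite as A → β A' and A' → α A' | ε.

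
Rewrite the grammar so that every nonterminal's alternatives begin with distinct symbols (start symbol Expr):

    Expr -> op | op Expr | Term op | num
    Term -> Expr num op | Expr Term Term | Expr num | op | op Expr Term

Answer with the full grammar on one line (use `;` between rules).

Expr has alternatives sharing prefix 'op': factor to Expr → op Expr1 with Expr1 → ε | Expr.
Term has alternatives sharing prefix 'Expr': factor to Term → Expr Term1 with Term1 → num op | Term Term | num.
Term has alternatives sharing prefix 'op': factor to Term → op Term2 with Term2 → ε | Expr Term.
Term1 has alternatives sharing prefix 'num': factor to Term1 → num Term11 with Term11 → op | ε.

Expr -> Term op | num | op Expr1; Term -> Expr Term1 | op Term2; Expr1 -> ε | Expr; Term1 -> Term Term | num Term11; Term2 -> ε | Expr Term; Term11 -> op | ε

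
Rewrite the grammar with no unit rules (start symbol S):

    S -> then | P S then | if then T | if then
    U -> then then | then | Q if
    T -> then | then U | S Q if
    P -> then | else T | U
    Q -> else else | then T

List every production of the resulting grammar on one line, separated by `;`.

S -> then | P S then | if then T | if then; U -> then then | then | Q if; T -> then | then U | S Q if; P -> then then | then | Q if | else T; Q -> else else | then T

Unit pairs: P ⇒* {U}.
For each unit pair (A, B), copy every non-unit production of B to A, then drop all unit productions.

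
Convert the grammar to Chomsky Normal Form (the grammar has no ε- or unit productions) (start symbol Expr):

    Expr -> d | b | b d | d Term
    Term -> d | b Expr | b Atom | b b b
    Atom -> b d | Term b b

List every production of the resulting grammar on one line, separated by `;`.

Expr -> d | b | X1 X2 | X2 Term; Term -> d | X1 Expr | X1 Atom | X1 Y1; Atom -> X1 X2 | Term Y2; X1 -> b; X2 -> d; Y1 -> X1 X1; Y2 -> X1 X1

Introduce a nonterminal for each terminal appearing in a rule of length ≥ 2: X1 → b, X2 → d.
Binarize each right-hand side of length ≥ 3 by chaining fresh nonterminals (Y1, Y2, …): affected rules were Term → X1 X1 X1; Atom → Term X1 X1.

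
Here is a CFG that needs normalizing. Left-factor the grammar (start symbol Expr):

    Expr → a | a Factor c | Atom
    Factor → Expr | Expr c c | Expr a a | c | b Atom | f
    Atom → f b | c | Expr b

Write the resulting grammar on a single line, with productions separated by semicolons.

Expr has alternatives sharing prefix 'a': factor to Expr → a Expr1 with Expr1 → ε | Factor c.
Factor has alternatives sharing prefix 'Expr': factor to Factor → Expr Factor1 with Factor1 → ε | c c | a a.

Expr → Atom | a Expr1; Factor → c | b Atom | f | Expr Factor1; Atom → f b | c | Expr b; Expr1 → eps | Factor c; Factor1 → eps | c c | a a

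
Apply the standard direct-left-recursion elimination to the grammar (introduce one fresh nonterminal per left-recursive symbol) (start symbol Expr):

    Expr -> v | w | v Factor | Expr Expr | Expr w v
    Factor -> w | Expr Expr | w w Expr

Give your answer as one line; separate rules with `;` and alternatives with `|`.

Directly left-recursive nonterminal: Expr.
For Expr: α = {Expr, w v}, β = {v, w, v Factor}. Rewrite as Expr → β Expr1 and Expr1 → α Expr1 | ε.

Expr -> v Expr1 | w Expr1 | v Factor Expr1; Factor -> w | Expr Expr | w w Expr; Expr1 -> Expr Expr1 | w v Expr1 | epsilon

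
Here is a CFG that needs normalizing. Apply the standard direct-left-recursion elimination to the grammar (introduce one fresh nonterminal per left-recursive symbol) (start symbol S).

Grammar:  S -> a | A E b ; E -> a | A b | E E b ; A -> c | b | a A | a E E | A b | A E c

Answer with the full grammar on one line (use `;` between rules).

Directly left-recursive nonterminals: E, A.
For E: α = {E b}, β = {a, A b}. Rewrite as E → β E' and E' → α E' | ε.
For A: α = {b, E c}, β = {c, b, a A, a E E}. Rewrite as A → β A' and A' → α A' | ε.

S -> a | A E b; E -> a E' | A b E'; A -> c A' | b A' | a A A' | a E E A'; E' -> E b E' | ε; A' -> b A' | E c A' | ε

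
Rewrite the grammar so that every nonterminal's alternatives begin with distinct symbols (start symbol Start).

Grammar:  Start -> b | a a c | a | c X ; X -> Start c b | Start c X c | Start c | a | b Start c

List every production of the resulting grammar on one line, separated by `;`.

Start has alternatives sharing prefix 'a': factor to Start → a Start1 with Start1 → a c | ε.
X has alternatives sharing prefix 'Start c': factor to X → Start c X1 with X1 → b | X c | ε.

Start -> b | c X | a Start1; X -> a | b Start c | Start c X1; Start1 -> a c | ε; X1 -> b | X c | ε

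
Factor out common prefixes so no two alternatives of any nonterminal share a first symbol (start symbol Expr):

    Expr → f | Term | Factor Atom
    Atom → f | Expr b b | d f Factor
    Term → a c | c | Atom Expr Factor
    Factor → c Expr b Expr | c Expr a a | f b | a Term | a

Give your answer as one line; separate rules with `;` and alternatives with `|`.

Expr → f | Term | Factor Atom; Atom → f | Expr b b | d f Factor; Term → a c | c | Atom Expr Factor; Factor → f b | c Expr Factor1 | a Factor2; Factor1 → b Expr | a a; Factor2 → Term | eps

Factor has alternatives sharing prefix 'c Expr': factor to Factor → c Expr Factor1 with Factor1 → b Expr | a a.
Factor has alternatives sharing prefix 'a': factor to Factor → a Factor2 with Factor2 → Term | ε.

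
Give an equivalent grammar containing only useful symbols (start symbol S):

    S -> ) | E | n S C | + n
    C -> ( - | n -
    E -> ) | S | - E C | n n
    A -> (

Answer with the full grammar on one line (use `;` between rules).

Generating nonterminals: {A, C, E, S}.
Reachable from S after that: {C, E, S}.
Removed useless symbols: {A} and every production mentioning them.

S -> ) | E | n S C | + n; C -> ( - | n -; E -> ) | S | - E C | n n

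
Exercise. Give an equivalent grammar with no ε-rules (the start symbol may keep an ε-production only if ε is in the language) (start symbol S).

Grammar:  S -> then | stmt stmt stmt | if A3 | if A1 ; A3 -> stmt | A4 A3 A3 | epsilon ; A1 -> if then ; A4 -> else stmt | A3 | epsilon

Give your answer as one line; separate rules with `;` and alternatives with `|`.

S -> then | stmt stmt stmt | if A3 | if | if A1; A3 -> stmt | A4 A3 A3 | A4 A3 | A4 | A3 A3; A1 -> if then; A4 -> else stmt | A3

Nullable set = {A3, A4}.
ε ∉ L(G), so no ε-production is kept.
Add the nullable-subset variants: S → if A3 gives if A3 | if. A3 → A4 A3 A3 gives A4 A3 A3 | A4 A3 | A4 | A3 A3.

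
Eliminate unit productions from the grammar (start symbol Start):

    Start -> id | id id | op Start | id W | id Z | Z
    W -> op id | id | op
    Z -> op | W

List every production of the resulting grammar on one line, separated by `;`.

Start -> op | id | id id | op Start | id W | id Z | op id; W -> op id | id | op; Z -> op | op id | id

Unit pairs: Start ⇒* {W, Z}; Z ⇒* {W}.
Replace each nonterminal's rules with the union of the non-unit rules of every nonterminal it unit-derives.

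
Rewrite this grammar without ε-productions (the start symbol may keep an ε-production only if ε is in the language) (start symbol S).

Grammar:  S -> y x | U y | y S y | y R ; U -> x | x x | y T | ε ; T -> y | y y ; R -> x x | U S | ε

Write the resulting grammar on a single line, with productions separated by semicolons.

S -> y x | U y | y | y S y | y R; U -> x | x x | y T; T -> y | y y; R -> x x | U S | S

Nullable set = {R, U}.
ε ∉ L(G), so no ε-production is kept.
Add the nullable-subset variants: S → U y gives U y | y. R → U S gives U S | S.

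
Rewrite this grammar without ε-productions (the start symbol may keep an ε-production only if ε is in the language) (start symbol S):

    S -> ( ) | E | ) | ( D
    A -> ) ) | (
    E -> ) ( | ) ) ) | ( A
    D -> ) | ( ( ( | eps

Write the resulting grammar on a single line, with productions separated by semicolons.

Nullable nonterminals: {D}.
ε ∉ L(G), so no ε-production is kept.
Add the nullable-subset variants: S → ( D gives ( D | (.

S -> ( ) | E | ) | ( D | (; A -> ) ) | (; E -> ) ( | ) ) ) | ( A; D -> ) | ( ( (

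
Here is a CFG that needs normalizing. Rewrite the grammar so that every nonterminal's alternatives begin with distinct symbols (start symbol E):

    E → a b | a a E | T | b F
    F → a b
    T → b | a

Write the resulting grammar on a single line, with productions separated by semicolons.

E has alternatives sharing prefix 'a': factor to E → a E' with E' → b | a E.

E → T | b F | a E'; F → a b; T → b | a; E' → b | a E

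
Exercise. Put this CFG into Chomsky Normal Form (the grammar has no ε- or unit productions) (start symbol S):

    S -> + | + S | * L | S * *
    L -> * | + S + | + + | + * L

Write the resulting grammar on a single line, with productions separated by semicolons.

S -> + | X1 S | X2 L | S Y1; L -> * | X1 Y2 | X1 X1 | X1 Y3; X1 -> +; X2 -> *; Y1 -> X2 X2; Y2 -> S X1; Y3 -> X2 L

Introduce a nonterminal for each terminal appearing in a rule of length ≥ 2: X1 → +, X2 → *.
Binarize each right-hand side of length ≥ 3 by chaining fresh nonterminals (Y1, Y2, …): affected rules were S → S X2 X2; L → X1 S X1; L → X1 X2 L.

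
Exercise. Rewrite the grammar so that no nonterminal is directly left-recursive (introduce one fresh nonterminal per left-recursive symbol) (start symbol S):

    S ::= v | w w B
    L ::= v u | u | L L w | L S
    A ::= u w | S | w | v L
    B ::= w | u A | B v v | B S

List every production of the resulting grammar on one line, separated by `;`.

L, B are directly left-recursive.
For L: α = {L w, S}, β = {v u, u}. Rewrite as L → β L' and L' → α L' | ε.
For B: α = {v v, S}, β = {w, u A}. Rewrite as B → β B' and B' → α B' | ε.

S ::= v | w w B; L ::= v u L' | u L'; A ::= u w | S | w | v L; B ::= w B' | u A B'; L' ::= L w L' | S L' | ε; B' ::= v v B' | S B' | ε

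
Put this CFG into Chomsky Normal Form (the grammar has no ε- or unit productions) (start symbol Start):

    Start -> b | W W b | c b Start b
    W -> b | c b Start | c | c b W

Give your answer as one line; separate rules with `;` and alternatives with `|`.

Introduce a nonterminal for each terminal appearing in a rule of length ≥ 2: X1 → b, X2 → c.
Binarize each right-hand side of length ≥ 3 by chaining fresh nonterminals (Y1, Y2, …): affected rules were Start → W W X1; Start → X2 X1 Start X1; W → X2 X1 Start; W → X2 X1 W.

Start -> b | W Y1 | X2 Y2; W -> b | X2 Y4 | c | X2 Y5; X1 -> b; X2 -> c; Y1 -> W X1; Y2 -> X1 Y3; Y3 -> Start X1; Y4 -> X1 Start; Y5 -> X1 W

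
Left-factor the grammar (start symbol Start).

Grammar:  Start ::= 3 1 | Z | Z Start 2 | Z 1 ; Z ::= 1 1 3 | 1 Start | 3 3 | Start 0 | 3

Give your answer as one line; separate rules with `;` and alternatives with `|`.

Start ::= 3 1 | Z Start1; Z ::= Start 0 | 1 Z1 | 3 Z2; Start1 ::= ε | Start 2 | 1; Z1 ::= 1 3 | Start; Z2 ::= 3 | ε

Start has alternatives sharing prefix 'Z': factor to Start → Z Start1 with Start1 → ε | Start 2 | 1.
Z has alternatives sharing prefix '1': factor to Z → 1 Z1 with Z1 → 1 3 | Start.
Z has alternatives sharing prefix '3': factor to Z → 3 Z2 with Z2 → 3 | ε.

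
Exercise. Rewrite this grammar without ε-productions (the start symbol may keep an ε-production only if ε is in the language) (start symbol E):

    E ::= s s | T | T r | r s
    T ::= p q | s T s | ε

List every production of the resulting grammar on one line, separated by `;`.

The nullable symbols are {E, T}.
ε ∈ L(G) since E is nullable, so keep E → ε.
For each production, add variants omitting each subset of nullable occurrences: E → T r gives T r | r. T → s T s gives s T s | s s.

E ::= s s | T | T r | r | r s | ε; T ::= p q | s T s | s s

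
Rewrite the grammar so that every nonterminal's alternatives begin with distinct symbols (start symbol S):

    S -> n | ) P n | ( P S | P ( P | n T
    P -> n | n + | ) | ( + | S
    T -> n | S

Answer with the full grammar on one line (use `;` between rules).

S has alternatives sharing prefix 'n': factor to S → n S' with S' → ε | T.
P has alternatives sharing prefix 'n': factor to P → n P' with P' → ε | +.

S -> ) P n | ( P S | P ( P | n S'; P -> ) | ( + | S | n P'; T -> n | S; S' -> ε | T; P' -> ε | +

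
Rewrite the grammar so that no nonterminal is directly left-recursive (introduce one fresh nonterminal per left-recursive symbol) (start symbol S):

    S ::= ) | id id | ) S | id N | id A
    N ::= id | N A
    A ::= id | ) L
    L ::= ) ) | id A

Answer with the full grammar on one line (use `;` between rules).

S ::= ) | id id | ) S | id N | id A; N ::= id N'; A ::= id | ) L; L ::= ) ) | id A; N' ::= A N' | ε

Directly left-recursive nonterminal: N.
For N: α = {A}, β = {id}. Rewrite as N → β N' and N' → α N' | ε.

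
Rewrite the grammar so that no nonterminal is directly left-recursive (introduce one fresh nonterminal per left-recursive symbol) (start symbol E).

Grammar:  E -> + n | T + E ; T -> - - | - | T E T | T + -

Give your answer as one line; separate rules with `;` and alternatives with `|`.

Directly left-recursive nonterminal: T.
For T: α = {E T, + -}, β = {- -, -}. Rewrite as T → β T' and T' → α T' | ε.

E -> + n | T + E; T -> - - T' | - T'; T' -> E T T' | + - T' | ε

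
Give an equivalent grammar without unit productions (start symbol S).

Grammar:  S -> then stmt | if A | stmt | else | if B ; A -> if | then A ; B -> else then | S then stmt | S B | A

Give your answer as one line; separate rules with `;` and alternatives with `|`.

S -> then stmt | if A | stmt | else | if B; A -> if | then A; B -> else then | S then stmt | S B | if | then A

Unit pairs: B ⇒* {A}.
For each unit pair (A, B), copy every non-unit production of B to A, then drop all unit productions.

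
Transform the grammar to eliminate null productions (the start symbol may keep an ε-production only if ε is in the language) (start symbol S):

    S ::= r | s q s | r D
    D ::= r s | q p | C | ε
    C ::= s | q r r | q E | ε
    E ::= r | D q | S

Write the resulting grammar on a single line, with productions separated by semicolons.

Nullable set = {C, D}.
ε ∉ L(G), so no ε-production is kept.
Expand every rule over subsets of its nullable positions: E → D q gives D q | q.

S ::= r | s q s | r D; D ::= r s | q p | C; C ::= s | q r r | q E; E ::= r | D q | q | S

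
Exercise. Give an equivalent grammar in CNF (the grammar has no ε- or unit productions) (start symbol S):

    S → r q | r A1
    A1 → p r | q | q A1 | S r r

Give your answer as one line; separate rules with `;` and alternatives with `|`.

S → X1 X2 | X1 A1; A1 → X3 X1 | q | X2 A1 | S Y1; X1 → r; X2 → q; X3 → p; Y1 → X1 X1

Introduce a nonterminal for each terminal appearing in a rule of length ≥ 2: X1 → r, X2 → q, X3 → p.
Binarize each right-hand side of length ≥ 3 by chaining fresh nonterminals (Y1, Y2, …): affected rules were A1 → S X1 X1.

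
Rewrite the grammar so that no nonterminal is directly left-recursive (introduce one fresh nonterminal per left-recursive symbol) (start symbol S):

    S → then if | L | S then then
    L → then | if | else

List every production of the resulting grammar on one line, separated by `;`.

S is directly left-recursive.
For S: α = {then then}, β = {then if, L}. Rewrite as S → β S' and S' → α S' | ε.

S → then if S' | L S'; L → then | if | else; S' → then then S' | epsilon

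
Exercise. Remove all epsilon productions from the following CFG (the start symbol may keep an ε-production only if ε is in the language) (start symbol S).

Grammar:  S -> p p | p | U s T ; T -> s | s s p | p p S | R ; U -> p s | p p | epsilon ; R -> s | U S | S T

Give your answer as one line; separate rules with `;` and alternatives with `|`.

S -> p p | p | U s T | s T; T -> s | s s p | p p S | R; U -> p s | p p; R -> s | U S | S | S T

The nullable symbols are {U}.
ε ∉ L(G), so no ε-production is kept.
Expand every rule over subsets of its nullable positions: S → U s T gives U s T | s T. R → U S gives U S | S.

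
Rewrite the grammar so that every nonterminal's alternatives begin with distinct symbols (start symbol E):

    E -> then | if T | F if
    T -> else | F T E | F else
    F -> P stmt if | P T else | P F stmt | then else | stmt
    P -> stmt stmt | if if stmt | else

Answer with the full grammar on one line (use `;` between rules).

T has alternatives sharing prefix 'F': factor to T → F T' with T' → T E | else.
F has alternatives sharing prefix 'P': factor to F → P F' with F' → stmt if | T else | F stmt.

E -> then | if T | F if; T -> else | F T'; F -> then else | stmt | P F'; P -> stmt stmt | if if stmt | else; T' -> T E | else; F' -> stmt if | T else | F stmt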